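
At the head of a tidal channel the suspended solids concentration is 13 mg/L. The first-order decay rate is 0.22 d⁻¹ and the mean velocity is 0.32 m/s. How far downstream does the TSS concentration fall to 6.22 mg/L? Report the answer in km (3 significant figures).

From C = C₀·e^(−kt), t = ln(C₀/C)/k = ln(13/6.22)/0.22 = 0.7372/0.22 = 3.351 d.
Distance = v·t = 0.32 m/s × 2.895e+05 s = 9.264e+04 m = 92.64 km.

92.6 km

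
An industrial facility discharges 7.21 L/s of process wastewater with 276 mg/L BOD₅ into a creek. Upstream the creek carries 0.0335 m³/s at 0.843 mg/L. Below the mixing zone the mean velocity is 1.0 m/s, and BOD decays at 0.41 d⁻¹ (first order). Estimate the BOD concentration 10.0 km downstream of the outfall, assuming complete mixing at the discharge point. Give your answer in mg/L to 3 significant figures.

47.3 mg/L

7.21 L/s = 0.00721 m³/s.
After complete mixing, C₀ = (0.00721·276 + 0.0335·0.843) / 0.04071 = 49.58 mg/L.
Travel time t = 1e+04 m / 1.0 m/s = 1e+04 s = 0.1157 d.
C = 49.58·exp(−0.41·0.1157) = 49.58·0.9537 = 47.28 mg/L.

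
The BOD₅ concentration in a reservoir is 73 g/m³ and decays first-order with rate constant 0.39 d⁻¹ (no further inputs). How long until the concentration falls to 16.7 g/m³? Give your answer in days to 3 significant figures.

3.78 d

t = ln(C₀/C)/k = ln(73/16.7)/0.39 = 1.475/0.39 = 3.782 d.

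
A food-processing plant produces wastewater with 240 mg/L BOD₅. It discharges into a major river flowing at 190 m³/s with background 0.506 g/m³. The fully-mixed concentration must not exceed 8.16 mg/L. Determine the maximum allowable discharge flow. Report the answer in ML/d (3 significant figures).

542 ML/d

Mass balance at complete mixing: C_std·(Q_w + Q_r) = Q_w·C_e + Q_r·C_b.
Rearranging, Q_w = Q_r·(C_std − C_b)/(C_e − C_std) = 190·(8.16 − 0.506) / (240 − 8.16) = 6.273 m³/s.
= 542 ML/d.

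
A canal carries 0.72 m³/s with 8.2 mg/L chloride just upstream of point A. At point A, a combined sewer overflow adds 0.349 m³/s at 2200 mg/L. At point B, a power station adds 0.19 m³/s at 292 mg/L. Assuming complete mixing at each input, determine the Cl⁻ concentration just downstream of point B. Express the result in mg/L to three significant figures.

659 mg/L

After input A: C = (0.72·8.2 + 0.349·2200) / 1.069 = 723.8 mg/L.
After input B: C = (1.069·723.8 + 0.19·292) / 1.259 = 658.6 mg/L.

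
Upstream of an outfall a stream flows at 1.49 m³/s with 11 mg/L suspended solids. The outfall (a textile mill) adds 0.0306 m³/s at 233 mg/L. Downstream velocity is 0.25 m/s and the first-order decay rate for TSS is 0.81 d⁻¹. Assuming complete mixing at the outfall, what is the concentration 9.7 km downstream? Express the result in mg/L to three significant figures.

10.8 mg/L

After complete mixing, C₀ = (0.0306·233 + 1.49·11) / 1.521 = 15.47 mg/L.
Travel time t = 9700 m / 0.25 m/s = 3.88e+04 s = 0.4491 d.
C = 15.47·exp(−0.81·0.4491) = 15.47·0.6951 = 10.75 mg/L.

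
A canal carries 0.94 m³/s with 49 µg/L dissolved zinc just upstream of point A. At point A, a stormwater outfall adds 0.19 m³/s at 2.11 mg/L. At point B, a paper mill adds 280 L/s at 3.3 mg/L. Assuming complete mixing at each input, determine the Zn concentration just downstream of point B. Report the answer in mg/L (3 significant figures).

49 µg/L = 0.049 mg/L.
After input A: C = (0.94·0.049 + 0.19·2.11) / 1.13 = 0.3955 mg/L.
280 L/s = 0.28 m³/s.
After input B: C = (1.13·0.3955 + 0.28·3.3) / 1.41 = 0.9723 mg/L.

0.972 mg/L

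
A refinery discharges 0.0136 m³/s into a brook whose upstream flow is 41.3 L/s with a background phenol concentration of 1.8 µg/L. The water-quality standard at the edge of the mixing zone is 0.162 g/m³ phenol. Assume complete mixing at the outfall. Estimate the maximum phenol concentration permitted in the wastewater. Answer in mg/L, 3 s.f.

0.648 mg/L

41.3 L/s = 0.0413 m³/s.
1.8 µg/L = 0.0018 mg/L.
Mass balance: 0.162·0.0549 = 0.0136·Cₑ + 0.0413·0.0018.
Cₑ = (0.008894 − 7.434e-05) / 0.0136 = 0.6485 mg/L.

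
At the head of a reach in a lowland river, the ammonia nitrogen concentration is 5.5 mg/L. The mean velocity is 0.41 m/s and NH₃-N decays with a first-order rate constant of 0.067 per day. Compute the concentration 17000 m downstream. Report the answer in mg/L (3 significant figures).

5.33 mg/L

Travel time t = 17000 m / 0.41 m/s = 1.7e+04/0.41 = 4.146e+04 s = 0.4799 d.
First-order decay: C = 5.5·exp(−0.067·0.4799) = 5.5·0.9684 = 5.326 mg/L.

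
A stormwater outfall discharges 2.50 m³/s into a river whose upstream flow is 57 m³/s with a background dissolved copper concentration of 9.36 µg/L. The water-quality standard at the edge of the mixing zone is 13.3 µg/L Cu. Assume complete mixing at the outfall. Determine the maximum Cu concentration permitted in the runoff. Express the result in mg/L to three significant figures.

9.36 µg/L = 0.00936 mg/L.
13.3 µg/L = 0.0133 mg/L.
Mass balance: 0.0133·59.5 = 2.5·Cₑ + 57·0.00936.
Cₑ = (0.7914 − 0.5335) / 2.5 = 0.1031 mg/L.

0.103 mg/L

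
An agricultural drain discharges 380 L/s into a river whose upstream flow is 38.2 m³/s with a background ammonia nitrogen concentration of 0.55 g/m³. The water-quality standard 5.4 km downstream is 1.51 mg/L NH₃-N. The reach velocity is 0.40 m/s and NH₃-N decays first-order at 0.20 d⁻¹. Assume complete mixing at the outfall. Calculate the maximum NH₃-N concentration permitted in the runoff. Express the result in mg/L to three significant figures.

103 mg/L

380 L/s = 0.38 m³/s.
Travel time to the compliance point: t = 5400/0.40 = 1.35e+04 s = 0.1562 d; decay factor exp(−0.20·0.1562) = 0.9692.
So the concentration just after mixing may be at most 1.51/0.9692 = 1.558 mg/L.
Mass balance: 1.558·38.58 = 0.38·Cₑ + 38.2·0.55.
Cₑ = (60.11 − 21.01) / 0.38 = 102.9 mg/L.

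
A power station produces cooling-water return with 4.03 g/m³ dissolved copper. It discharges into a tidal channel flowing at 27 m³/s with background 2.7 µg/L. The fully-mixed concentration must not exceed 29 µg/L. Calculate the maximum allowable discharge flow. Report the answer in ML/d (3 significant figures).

15.3 ML/d

2.7 µg/L = 0.0027 mg/L.
29 µg/L = 0.029 mg/L.
Mass balance at complete mixing: C_std·(Q_w + Q_r) = Q_w·C_e + Q_r·C_b.
Rearranging, Q_w = Q_r·(C_std − C_b)/(C_e − C_std) = 27·(0.029 − 0.0027) / (4.03 − 0.029) = 0.1775 m³/s.
= 15.33 ML/d.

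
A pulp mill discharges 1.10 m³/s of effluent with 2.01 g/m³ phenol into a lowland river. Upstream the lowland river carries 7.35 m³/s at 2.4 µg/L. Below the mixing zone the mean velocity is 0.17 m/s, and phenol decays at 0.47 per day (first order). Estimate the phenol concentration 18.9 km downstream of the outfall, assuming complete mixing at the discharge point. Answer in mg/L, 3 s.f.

0.144 mg/L

2.4 µg/L = 0.0024 mg/L.
After complete mixing, C₀ = (1.1·2.01 + 7.35·0.0024) / 8.45 = 0.2637 mg/L.
Travel time t = 1.89e+04 m / 0.17 m/s = 1.112e+05 s = 1.287 d.
C = 0.2637·exp(−0.47·1.287) = 0.2637·0.5462 = 0.1441 mg/L.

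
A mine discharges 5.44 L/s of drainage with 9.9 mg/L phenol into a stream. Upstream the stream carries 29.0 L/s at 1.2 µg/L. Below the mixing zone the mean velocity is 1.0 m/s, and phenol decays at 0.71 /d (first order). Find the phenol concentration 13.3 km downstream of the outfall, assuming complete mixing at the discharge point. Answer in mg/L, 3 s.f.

1.40 mg/L

5.44 L/s = 0.00544 m³/s.
29.0 L/s = 0.029 m³/s.
1.2 µg/L = 0.0012 mg/L.
After complete mixing, C₀ = (0.00544·9.9 + 0.029·0.0012) / 0.03444 = 1.565 mg/L.
Travel time t = 1.33e+04 m / 1.0 m/s = 1.33e+04 s = 0.1539 d.
C = 1.565·exp(−0.71·0.1539) = 1.565·0.8965 = 1.403 mg/L.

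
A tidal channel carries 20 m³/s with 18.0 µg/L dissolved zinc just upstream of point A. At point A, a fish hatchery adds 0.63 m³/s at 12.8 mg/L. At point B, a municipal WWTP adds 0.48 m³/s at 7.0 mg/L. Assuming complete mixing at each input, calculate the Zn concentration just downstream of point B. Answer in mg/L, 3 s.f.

18.0 µg/L = 0.018 mg/L.
After input A: C = (20·0.018 + 0.63·12.8) / 20.63 = 0.4083 mg/L.
After input B: C = (20.63·0.4083 + 0.48·7) / 21.11 = 0.5582 mg/L.

0.558 mg/L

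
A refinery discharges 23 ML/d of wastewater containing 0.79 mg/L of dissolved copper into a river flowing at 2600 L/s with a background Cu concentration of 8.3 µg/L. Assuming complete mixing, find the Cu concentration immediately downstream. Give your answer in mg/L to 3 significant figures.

0.0809 mg/L

23 ML/d = 0.2662 m³/s.
2600 L/s = 2.6 m³/s.
8.3 µg/L = 0.0083 mg/L.
Flow-weighted mixing gives C = (0.2662·0.79 + 2.6·0.0083) / (0.2662 + 2.6) = 0.2319/2.866 = 0.0809 mg/L.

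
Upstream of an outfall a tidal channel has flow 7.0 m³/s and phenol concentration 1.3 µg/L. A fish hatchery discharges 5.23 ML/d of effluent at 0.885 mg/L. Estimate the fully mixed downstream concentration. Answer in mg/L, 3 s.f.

0.00888 mg/L

5.23 ML/d = 0.06053 m³/s.
1.3 µg/L = 0.0013 mg/L.
By mass balance at complete mixing, C = (0.06053·0.885 + 7·0.0013) / (0.06053 + 7) = 0.06267/7.061 = 0.008876 mg/L.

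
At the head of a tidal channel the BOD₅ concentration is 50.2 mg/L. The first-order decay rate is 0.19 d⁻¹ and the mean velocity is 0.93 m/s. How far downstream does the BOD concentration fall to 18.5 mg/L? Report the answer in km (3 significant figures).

From C = C₀·e^(−kt), t = ln(C₀/C)/k = ln(50.2/18.5)/0.19 = 0.9982/0.19 = 5.254 d.
Distance = v·t = 0.93 m/s × 4.539e+05 s = 4.222e+05 m = 422.2 km.

422 km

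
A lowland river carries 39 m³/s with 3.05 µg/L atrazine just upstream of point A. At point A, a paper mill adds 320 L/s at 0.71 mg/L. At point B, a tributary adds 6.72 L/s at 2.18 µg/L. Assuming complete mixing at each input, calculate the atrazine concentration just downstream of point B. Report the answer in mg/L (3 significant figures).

0.00880 mg/L

3.05 µg/L = 0.00305 mg/L.
320 L/s = 0.32 m³/s.
After input A: C = (39·0.00305 + 0.32·0.71) / 39.32 = 0.008803 mg/L.
6.72 L/s = 0.00672 m³/s.
2.18 µg/L = 0.00218 mg/L.
After input B: C = (39.32·0.008803 + 0.00672·0.00218) / 39.33 = 0.008802 mg/L.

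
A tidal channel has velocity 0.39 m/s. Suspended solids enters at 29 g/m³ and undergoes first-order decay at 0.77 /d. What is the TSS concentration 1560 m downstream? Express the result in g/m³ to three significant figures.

Travel time t = 1560 m / 0.39 m/s = 1560/0.39 = 4000 s = 0.0463 d.
First-order decay: C = 29·exp(−0.77·0.0463) = 29·0.965 = 27.98 g/m³.

28.0 g/m³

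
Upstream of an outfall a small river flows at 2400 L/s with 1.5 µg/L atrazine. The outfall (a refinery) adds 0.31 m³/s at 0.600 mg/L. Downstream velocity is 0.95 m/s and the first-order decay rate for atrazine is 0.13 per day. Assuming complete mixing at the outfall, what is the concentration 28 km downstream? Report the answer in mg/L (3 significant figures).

0.0669 mg/L

2400 L/s = 2.4 m³/s.
1.5 µg/L = 0.0015 mg/L.
After complete mixing, C₀ = (0.31·0.6 + 2.4·0.0015) / 2.71 = 0.06996 mg/L.
Travel time t = 2.8e+04 m / 0.95 m/s = 2.947e+04 s = 0.3411 d.
C = 0.06996·exp(−0.13·0.3411) = 0.06996·0.9566 = 0.06693 mg/L.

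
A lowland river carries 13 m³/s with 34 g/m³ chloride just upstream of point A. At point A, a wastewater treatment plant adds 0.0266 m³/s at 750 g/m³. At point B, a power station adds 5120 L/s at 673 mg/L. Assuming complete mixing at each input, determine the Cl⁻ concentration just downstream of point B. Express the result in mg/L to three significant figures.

215 mg/L

After input A: C = (13·34 + 0.0266·750) / 13.03 = 35.46 mg/L.
5120 L/s = 5.12 m³/s.
After input B: C = (13.03·35.46 + 5.12·673) / 18.15 = 215.3 mg/L.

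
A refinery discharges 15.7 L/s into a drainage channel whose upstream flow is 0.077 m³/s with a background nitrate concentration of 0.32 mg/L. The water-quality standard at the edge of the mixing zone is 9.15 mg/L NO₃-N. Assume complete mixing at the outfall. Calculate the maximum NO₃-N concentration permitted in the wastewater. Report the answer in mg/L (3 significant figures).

15.7 L/s = 0.0157 m³/s.
Mass balance: 9.15·0.0927 = 0.0157·Cₑ + 0.077·0.32.
Cₑ = (0.8482 − 0.02464) / 0.0157 = 52.46 mg/L.

52.5 mg/L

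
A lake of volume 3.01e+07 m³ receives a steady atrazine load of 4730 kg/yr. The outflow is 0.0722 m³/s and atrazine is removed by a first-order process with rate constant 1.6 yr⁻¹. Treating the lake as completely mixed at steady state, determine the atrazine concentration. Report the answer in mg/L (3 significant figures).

Outflow Q = 0.0722 m³/s × 3.156e+07 s/yr = 2.278e+06 m³/yr.
Steady-state CSTR mass balance: W = Q·C + k·V·C, so C = W/(Q + kV).
Q + kV = 2.278e+06 + 1.6·3.01e+07 = 5.044e+07 m³/yr.
C = 4730/5.044e+07 = 9.378e-05 kg/m³ = 0.09378 mg/L.

0.0938 mg/L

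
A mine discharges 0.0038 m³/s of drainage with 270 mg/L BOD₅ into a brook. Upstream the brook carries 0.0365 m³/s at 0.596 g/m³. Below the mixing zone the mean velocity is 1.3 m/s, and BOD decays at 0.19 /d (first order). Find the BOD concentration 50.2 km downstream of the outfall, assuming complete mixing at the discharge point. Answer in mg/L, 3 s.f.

After complete mixing, C₀ = (0.0038·270 + 0.0365·0.596) / 0.0403 = 26 mg/L.
Travel time t = 5.02e+04 m / 1.3 m/s = 3.862e+04 s = 0.4469 d.
C = 26·exp(−0.19·0.4469) = 26·0.9186 = 23.88 mg/L.

23.9 mg/L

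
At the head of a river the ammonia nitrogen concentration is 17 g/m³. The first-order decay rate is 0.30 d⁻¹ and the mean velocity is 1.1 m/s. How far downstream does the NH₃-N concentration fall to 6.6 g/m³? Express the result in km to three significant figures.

300 km

From C = C₀·e^(−kt), t = ln(C₀/C)/k = ln(17/6.6)/0.30 = 0.9461/0.30 = 3.154 d.
Distance = v·t = 1.1 m/s × 2.725e+05 s = 2.997e+05 m = 299.7 km.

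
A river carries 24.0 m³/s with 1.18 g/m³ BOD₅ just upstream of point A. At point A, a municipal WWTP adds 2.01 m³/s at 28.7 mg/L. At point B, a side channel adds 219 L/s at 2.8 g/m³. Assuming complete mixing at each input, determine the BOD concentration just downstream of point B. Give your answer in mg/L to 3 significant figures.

After input A: C = (24·1.18 + 2.01·28.7) / 26.01 = 3.307 mg/L.
219 L/s = 0.219 m³/s.
After input B: C = (26.01·3.307 + 0.219·2.8) / 26.23 = 3.302 mg/L.

3.30 mg/L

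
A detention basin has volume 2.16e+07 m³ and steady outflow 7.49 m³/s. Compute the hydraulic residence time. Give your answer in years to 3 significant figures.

0.0914 yr

Q = 7.49 m³/s × 3.156e+07 s/yr = 2.364e+08 m³/yr.
Hydraulic residence time τ = V/Q = 2.16e+07/2.364e+08 = 0.09138 yr.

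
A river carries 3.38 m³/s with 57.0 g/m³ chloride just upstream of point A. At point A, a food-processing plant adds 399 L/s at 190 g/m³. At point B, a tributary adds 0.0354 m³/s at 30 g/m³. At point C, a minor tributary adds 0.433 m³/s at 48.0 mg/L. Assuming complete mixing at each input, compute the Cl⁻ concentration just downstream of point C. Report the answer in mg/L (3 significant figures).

399 L/s = 0.399 m³/s.
After input A: C = (3.38·57 + 0.399·190) / 3.779 = 71.04 mg/L.
After input B: C = (3.779·71.04 + 0.0354·30) / 3.814 = 70.66 mg/L.
After input C: C = (3.814·70.66 + 0.433·48) / 4.247 = 68.35 mg/L.

68.4 mg/L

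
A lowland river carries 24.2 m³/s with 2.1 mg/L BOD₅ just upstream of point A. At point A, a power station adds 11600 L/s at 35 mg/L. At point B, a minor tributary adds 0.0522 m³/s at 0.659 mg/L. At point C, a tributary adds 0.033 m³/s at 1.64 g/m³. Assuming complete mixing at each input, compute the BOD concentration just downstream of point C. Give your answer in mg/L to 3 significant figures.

11600 L/s = 11.6 m³/s.
After input A: C = (24.2·2.1 + 11.6·35) / 35.8 = 12.76 mg/L.
After input B: C = (35.8·12.76 + 0.0522·0.659) / 35.85 = 12.74 mg/L.
After input C: C = (35.85·12.74 + 0.033·1.64) / 35.89 = 12.73 mg/L.

12.7 mg/L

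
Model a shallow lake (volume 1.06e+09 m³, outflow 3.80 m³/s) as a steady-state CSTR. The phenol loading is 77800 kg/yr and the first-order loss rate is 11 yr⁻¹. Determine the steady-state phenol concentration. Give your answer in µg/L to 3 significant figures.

6.60 µg/L

Outflow Q = 3.80 m³/s × 3.156e+07 s/yr = 1.199e+08 m³/yr.
Steady-state CSTR mass balance: W = Q·C + k·V·C, so C = W/(Q + kV).
Q + kV = 1.199e+08 + 11·1.06e+09 = 1.178e+10 m³/yr.
C = 77800/1.178e+10 = 6.604e-06 kg/m³ = 0.006604 mg/L = 6.604 µg/L.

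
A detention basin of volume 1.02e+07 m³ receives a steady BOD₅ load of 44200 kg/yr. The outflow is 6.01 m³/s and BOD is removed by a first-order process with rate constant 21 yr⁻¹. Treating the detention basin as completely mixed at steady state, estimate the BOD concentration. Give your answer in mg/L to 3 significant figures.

0.109 mg/L

Outflow Q = 6.01 m³/s × 3.156e+07 s/yr = 1.897e+08 m³/yr.
Steady-state CSTR mass balance: W = Q·C + k·V·C, so C = W/(Q + kV).
Q + kV = 1.897e+08 + 21·1.02e+07 = 4.039e+08 m³/yr.
C = 44200/4.039e+08 = 0.0001094 kg/m³ = 0.1094 mg/L.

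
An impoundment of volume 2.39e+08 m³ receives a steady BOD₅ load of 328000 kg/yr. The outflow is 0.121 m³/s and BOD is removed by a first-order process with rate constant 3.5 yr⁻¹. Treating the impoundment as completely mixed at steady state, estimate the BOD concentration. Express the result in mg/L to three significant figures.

0.390 mg/L

Outflow Q = 0.121 m³/s × 3.156e+07 s/yr = 3.818e+06 m³/yr.
Steady-state CSTR mass balance: W = Q·C + k·V·C, so C = W/(Q + kV).
Q + kV = 3.818e+06 + 3.5·2.39e+08 = 8.403e+08 m³/yr.
C = 328000/8.403e+08 = 0.0003903 kg/m³ = 0.3903 mg/L.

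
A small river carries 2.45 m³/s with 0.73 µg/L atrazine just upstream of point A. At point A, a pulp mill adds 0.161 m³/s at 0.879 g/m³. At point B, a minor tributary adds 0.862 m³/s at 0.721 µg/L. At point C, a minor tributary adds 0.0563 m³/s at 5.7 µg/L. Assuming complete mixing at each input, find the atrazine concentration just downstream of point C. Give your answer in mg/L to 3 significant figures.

0.73 µg/L = 0.00073 mg/L.
After input A: C = (2.45·0.00073 + 0.161·0.879) / 2.611 = 0.05489 mg/L.
0.721 µg/L = 0.000721 mg/L.
After input B: C = (2.611·0.05489 + 0.862·0.000721) / 3.473 = 0.04144 mg/L.
5.7 µg/L = 0.0057 mg/L.
After input C: C = (3.473·0.04144 + 0.0563·0.0057) / 3.529 = 0.04087 mg/L.

0.0409 mg/L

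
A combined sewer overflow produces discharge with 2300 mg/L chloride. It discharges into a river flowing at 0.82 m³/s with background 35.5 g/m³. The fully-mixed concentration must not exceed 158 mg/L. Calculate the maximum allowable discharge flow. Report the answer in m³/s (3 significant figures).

Mass balance at complete mixing: C_std·(Q_w + Q_r) = Q_w·C_e + Q_r·C_b.
Rearranging, Q_w = Q_r·(C_std − C_b)/(C_e − C_std) = 0.82·(158 − 35.5) / (2300 − 158) = 0.0469 m³/s.

0.0469 m³/s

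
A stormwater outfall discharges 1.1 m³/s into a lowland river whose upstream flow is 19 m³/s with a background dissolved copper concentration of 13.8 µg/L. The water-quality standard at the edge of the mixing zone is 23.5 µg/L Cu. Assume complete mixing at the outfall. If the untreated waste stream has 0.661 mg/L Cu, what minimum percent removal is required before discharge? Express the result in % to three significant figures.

13.8 µg/L = 0.0138 mg/L.
23.5 µg/L = 0.0235 mg/L.
Mass balance: 0.0235·20.1 = 1.1·Cₑ + 19·0.0138.
Cₑ = (0.4724 − 0.2622) / 1.1 = 0.191 mg/L.
Required removal = 1 − 0.191/0.661 = 71.1 %.

71.1 %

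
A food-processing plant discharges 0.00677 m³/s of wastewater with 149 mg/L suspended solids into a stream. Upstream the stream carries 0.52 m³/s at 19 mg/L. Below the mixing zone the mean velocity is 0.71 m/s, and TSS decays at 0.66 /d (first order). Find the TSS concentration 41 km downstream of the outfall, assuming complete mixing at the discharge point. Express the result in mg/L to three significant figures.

13.3 mg/L

After complete mixing, C₀ = (0.00677·149 + 0.52·19) / 0.5268 = 20.67 mg/L.
Travel time t = 4.1e+04 m / 0.71 m/s = 5.775e+04 s = 0.6684 d.
C = 20.67·exp(−0.66·0.6684) = 20.67·0.6433 = 13.3 mg/L.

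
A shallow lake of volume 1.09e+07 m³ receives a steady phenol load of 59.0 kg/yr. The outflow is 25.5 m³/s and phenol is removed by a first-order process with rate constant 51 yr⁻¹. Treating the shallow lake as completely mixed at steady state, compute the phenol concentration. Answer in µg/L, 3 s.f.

Outflow Q = 25.5 m³/s × 3.156e+07 s/yr = 8.047e+08 m³/yr.
Steady-state CSTR mass balance: W = Q·C + k·V·C, so C = W/(Q + kV).
Q + kV = 8.047e+08 + 51·1.09e+07 = 1.361e+09 m³/yr.
C = 59.0/1.361e+09 = 4.336e-08 kg/m³ = 4.336e-05 mg/L = 0.04336 µg/L.

0.0434 µg/L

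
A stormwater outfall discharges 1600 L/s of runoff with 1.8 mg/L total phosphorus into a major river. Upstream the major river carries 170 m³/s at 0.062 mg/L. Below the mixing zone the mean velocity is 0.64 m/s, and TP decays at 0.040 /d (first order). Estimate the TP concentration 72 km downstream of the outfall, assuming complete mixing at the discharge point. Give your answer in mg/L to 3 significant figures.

0.0742 mg/L

1600 L/s = 1.6 m³/s.
After complete mixing, C₀ = (1.6·1.8 + 170·0.062) / 171.6 = 0.07821 mg/L.
Travel time t = 7.2e+04 m / 0.64 m/s = 1.125e+05 s = 1.302 d.
C = 0.07821·exp(−0.040·1.302) = 0.07821·0.9492 = 0.07424 mg/L.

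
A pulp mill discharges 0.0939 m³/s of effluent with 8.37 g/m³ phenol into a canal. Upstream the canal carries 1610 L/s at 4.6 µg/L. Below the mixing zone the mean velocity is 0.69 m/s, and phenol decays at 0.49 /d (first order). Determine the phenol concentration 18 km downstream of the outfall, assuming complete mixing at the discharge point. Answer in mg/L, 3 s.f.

0.402 mg/L

1610 L/s = 1.61 m³/s.
4.6 µg/L = 0.0046 mg/L.
After complete mixing, C₀ = (0.0939·8.37 + 1.61·0.0046) / 1.704 = 0.4656 mg/L.
Travel time t = 1.8e+04 m / 0.69 m/s = 2.609e+04 s = 0.3019 d.
C = 0.4656·exp(−0.49·0.3019) = 0.4656·0.8625 = 0.4016 mg/L.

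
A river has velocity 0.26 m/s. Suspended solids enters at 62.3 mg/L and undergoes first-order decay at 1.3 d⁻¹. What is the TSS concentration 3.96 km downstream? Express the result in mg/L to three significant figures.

49.5 mg/L

Travel time t = 3.96 km / 0.26 m/s = 3960/0.26 = 1.523e+04 s = 0.1763 d.
First-order decay: C = 62.3·exp(−1.3·0.1763) = 62.3·0.7952 = 49.54 mg/L.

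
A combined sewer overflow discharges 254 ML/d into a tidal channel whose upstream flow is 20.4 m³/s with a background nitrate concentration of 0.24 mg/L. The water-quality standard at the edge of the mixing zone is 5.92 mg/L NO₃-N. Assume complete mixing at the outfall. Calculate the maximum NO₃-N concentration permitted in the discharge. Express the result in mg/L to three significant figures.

254 ML/d = 2.94 m³/s.
Mass balance: 5.92·23.34 = 2.94·Cₑ + 20.4·0.24.
Cₑ = (138.2 − 4.896) / 2.94 = 45.33 mg/L.

45.3 mg/L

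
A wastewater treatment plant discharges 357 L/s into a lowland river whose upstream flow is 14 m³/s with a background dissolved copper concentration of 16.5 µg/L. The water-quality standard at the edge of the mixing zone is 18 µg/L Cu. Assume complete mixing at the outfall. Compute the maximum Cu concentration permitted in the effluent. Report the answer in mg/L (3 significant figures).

357 L/s = 0.357 m³/s.
16.5 µg/L = 0.0165 mg/L.
18 µg/L = 0.018 mg/L.
Mass balance: 0.018·14.36 = 0.357·Cₑ + 14·0.0165.
Cₑ = (0.2584 − 0.231) / 0.357 = 0.07682 mg/L.

0.0768 mg/L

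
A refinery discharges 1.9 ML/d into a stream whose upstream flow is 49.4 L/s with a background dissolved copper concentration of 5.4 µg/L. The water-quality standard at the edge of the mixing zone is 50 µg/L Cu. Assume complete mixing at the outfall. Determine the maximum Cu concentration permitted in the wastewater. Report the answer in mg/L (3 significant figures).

1.9 ML/d = 0.02199 m³/s.
49.4 L/s = 0.0494 m³/s.
5.4 µg/L = 0.0054 mg/L.
50 µg/L = 0.05 mg/L.
Mass balance: 0.05·0.07139 = 0.02199·Cₑ + 0.0494·0.0054.
Cₑ = (0.00357 − 0.0002668) / 0.02199 = 0.1502 mg/L.

0.150 mg/L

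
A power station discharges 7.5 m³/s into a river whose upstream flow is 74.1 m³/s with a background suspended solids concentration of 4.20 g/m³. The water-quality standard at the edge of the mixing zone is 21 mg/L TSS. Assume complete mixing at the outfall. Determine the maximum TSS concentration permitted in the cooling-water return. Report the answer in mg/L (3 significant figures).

187 mg/L

Mass balance: 21·81.6 = 7.5·Cₑ + 74.1·4.2.
Cₑ = (1714 − 311.2) / 7.5 = 187 mg/L.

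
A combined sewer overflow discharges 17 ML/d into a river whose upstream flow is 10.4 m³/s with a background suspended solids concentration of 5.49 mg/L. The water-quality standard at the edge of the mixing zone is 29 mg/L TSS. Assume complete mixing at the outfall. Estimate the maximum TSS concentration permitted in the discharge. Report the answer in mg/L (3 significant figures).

17 ML/d = 0.1968 m³/s.
Mass balance: 29·10.6 = 0.1968·Cₑ + 10.4·5.49.
Cₑ = (307.3 − 57.1) / 0.1968 = 1272 mg/L.

1270 mg/L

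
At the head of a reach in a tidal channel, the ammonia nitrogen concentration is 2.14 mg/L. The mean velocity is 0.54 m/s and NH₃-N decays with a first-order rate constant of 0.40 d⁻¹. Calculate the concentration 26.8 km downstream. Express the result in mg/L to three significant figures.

Travel time t = 26.8 km / 0.54 m/s = 2.68e+04/0.54 = 4.963e+04 s = 0.5744 d.
First-order decay: C = 2.14·exp(−0.40·0.5744) = 2.14·0.7947 = 1.701 mg/L.

1.70 mg/L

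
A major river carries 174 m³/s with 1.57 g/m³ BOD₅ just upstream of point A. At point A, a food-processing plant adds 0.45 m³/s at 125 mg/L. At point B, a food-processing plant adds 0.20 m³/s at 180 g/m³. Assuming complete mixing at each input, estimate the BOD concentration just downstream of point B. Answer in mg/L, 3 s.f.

After input A: C = (174·1.57 + 0.45·125) / 174.4 = 1.888 mg/L.
After input B: C = (174.4·1.888 + 0.2·180) / 174.6 = 2.092 mg/L.

2.09 mg/L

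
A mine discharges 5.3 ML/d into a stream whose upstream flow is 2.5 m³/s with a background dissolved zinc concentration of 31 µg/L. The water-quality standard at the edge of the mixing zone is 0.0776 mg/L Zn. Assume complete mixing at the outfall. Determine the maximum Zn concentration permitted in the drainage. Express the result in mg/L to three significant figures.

5.3 ML/d = 0.06134 m³/s.
31 µg/L = 0.031 mg/L.
Mass balance: 0.0776·2.561 = 0.06134·Cₑ + 2.5·0.031.
Cₑ = (0.1988 − 0.0775) / 0.06134 = 1.977 mg/L.

1.98 mg/L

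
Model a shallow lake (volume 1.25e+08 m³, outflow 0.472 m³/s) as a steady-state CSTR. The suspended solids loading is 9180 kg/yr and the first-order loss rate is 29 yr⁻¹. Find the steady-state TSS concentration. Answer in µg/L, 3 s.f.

2.52 µg/L

Outflow Q = 0.472 m³/s × 3.156e+07 s/yr = 1.49e+07 m³/yr.
Steady-state CSTR mass balance: W = Q·C + k·V·C, so C = W/(Q + kV).
Q + kV = 1.49e+07 + 29·1.25e+08 = 3.64e+09 m³/yr.
C = 9180/3.64e+09 = 2.522e-06 kg/m³ = 0.002522 mg/L = 2.522 µg/L.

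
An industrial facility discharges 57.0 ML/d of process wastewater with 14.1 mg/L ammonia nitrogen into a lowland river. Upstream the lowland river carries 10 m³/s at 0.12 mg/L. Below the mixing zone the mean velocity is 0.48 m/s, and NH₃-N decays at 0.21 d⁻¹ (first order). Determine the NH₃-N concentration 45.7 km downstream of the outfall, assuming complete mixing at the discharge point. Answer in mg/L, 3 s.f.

0.782 mg/L

57.0 ML/d = 0.6597 m³/s.
After complete mixing, C₀ = (0.6597·14.1 + 10·0.12) / 10.66 = 0.9852 mg/L.
Travel time t = 4.57e+04 m / 0.48 m/s = 9.521e+04 s = 1.102 d.
C = 0.9852·exp(−0.21·1.102) = 0.9852·0.7934 = 0.7817 mg/L.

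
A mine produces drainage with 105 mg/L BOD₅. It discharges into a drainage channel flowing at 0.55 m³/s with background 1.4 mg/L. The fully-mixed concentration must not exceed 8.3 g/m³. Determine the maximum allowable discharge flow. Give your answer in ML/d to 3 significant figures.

3.39 ML/d

Mass balance at complete mixing: C_std·(Q_w + Q_r) = Q_w·C_e + Q_r·C_b.
Rearranging, Q_w = Q_r·(C_std − C_b)/(C_e − C_std) = 0.55·(8.3 − 1.4) / (105 − 8.3) = 0.03925 m³/s.
= 3.391 ML/d.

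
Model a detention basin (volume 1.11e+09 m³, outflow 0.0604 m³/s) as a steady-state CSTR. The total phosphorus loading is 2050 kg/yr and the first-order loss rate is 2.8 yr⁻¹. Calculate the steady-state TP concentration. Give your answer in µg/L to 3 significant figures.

Outflow Q = 0.0604 m³/s × 3.156e+07 s/yr = 1.906e+06 m³/yr.
Steady-state CSTR mass balance: W = Q·C + k·V·C, so C = W/(Q + kV).
Q + kV = 1.906e+06 + 2.8·1.11e+09 = 3.11e+09 m³/yr.
C = 2050/3.11e+09 = 6.592e-07 kg/m³ = 0.0006592 mg/L = 0.6592 µg/L.

0.659 µg/L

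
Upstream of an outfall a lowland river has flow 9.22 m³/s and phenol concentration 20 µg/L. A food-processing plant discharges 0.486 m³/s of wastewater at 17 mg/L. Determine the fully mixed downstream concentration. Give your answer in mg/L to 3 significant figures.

0.870 mg/L

20 µg/L = 0.02 mg/L.
By mass balance at complete mixing, C = (0.486·17 + 9.22·0.02) / (0.486 + 9.22) = 8.446/9.706 = 0.8702 mg/L.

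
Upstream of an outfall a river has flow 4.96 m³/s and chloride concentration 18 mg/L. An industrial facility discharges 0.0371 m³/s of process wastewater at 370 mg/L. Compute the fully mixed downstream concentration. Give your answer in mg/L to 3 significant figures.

20.6 mg/L

By mass balance at complete mixing, C = (0.0371·370 + 4.96·18) / (0.0371 + 4.96) = 103/4.997 = 20.61 mg/L.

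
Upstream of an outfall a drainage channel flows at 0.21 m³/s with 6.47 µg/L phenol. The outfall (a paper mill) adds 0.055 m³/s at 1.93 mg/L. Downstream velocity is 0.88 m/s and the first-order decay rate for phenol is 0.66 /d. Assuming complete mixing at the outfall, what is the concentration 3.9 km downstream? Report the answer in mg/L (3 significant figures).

0.392 mg/L

6.47 µg/L = 0.00647 mg/L.
After complete mixing, C₀ = (0.055·1.93 + 0.21·0.00647) / 0.265 = 0.4057 mg/L.
Travel time t = 3900 m / 0.88 m/s = 4432 s = 0.05129 d.
C = 0.4057·exp(−0.66·0.05129) = 0.4057·0.9667 = 0.3922 mg/L.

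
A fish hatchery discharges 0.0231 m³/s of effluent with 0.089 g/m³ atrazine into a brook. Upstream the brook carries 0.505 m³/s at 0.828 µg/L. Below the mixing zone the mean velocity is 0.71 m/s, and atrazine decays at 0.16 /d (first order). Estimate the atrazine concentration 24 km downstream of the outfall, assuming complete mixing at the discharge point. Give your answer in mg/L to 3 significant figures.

0.828 µg/L = 0.000828 mg/L.
After complete mixing, C₀ = (0.0231·0.089 + 0.505·0.000828) / 0.5281 = 0.004685 mg/L.
Travel time t = 2.4e+04 m / 0.71 m/s = 3.38e+04 s = 0.3912 d.
C = 0.004685·exp(−0.16·0.3912) = 0.004685·0.9393 = 0.004401 mg/L.

0.00440 mg/L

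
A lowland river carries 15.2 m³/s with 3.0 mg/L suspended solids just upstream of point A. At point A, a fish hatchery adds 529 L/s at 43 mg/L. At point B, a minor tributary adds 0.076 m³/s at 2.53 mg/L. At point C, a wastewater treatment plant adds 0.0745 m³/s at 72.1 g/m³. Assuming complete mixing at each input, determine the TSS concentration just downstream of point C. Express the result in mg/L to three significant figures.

4.65 mg/L

529 L/s = 0.529 m³/s.
After input A: C = (15.2·3 + 0.529·43) / 15.73 = 4.345 mg/L.
After input B: C = (15.73·4.345 + 0.076·2.53) / 15.8 = 4.337 mg/L.
After input C: C = (15.8·4.337 + 0.0745·72.1) / 15.88 = 4.654 mg/L.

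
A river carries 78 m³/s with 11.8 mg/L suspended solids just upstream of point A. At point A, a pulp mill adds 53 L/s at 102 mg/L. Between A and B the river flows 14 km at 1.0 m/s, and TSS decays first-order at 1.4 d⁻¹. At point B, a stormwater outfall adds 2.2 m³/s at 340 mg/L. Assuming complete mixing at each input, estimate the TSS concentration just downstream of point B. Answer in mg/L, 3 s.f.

18.5 mg/L

53 L/s = 0.053 m³/s.
After input A: C = (78·11.8 + 0.053·102) / 78.05 = 11.86 mg/L.
Over the 14 km reach to input B (t = 1.4e+04 s = 0.162 d), decay gives C = 11.86·exp(−1.4·0.162) = 9.454 mg/L.
After input B: C = (78.05·9.454 + 2.2·340) / 80.25 = 18.52 mg/L.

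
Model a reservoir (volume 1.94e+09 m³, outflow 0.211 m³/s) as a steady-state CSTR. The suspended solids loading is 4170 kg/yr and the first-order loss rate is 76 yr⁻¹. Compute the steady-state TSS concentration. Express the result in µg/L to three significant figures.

0.0283 µg/L

Outflow Q = 0.211 m³/s × 3.156e+07 s/yr = 6.659e+06 m³/yr.
Steady-state CSTR mass balance: W = Q·C + k·V·C, so C = W/(Q + kV).
Q + kV = 6.659e+06 + 76·1.94e+09 = 1.474e+11 m³/yr.
C = 4170/1.474e+11 = 2.828e-08 kg/m³ = 2.828e-05 mg/L = 0.02828 µg/L.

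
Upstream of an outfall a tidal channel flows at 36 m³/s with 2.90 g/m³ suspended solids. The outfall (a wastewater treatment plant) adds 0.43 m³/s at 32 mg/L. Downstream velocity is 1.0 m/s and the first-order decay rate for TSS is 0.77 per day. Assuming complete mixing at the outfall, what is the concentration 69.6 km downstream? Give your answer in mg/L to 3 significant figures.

1.74 mg/L

After complete mixing, C₀ = (0.43·32 + 36·2.9) / 36.43 = 3.243 mg/L.
Travel time t = 6.96e+04 m / 1.0 m/s = 6.96e+04 s = 0.8056 d.
C = 3.243·exp(−0.77·0.8056) = 3.243·0.5378 = 1.744 mg/L.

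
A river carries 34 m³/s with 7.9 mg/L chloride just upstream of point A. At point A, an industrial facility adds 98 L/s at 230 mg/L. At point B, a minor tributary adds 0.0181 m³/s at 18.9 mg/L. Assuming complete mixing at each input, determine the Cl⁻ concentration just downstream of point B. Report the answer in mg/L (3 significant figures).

8.54 mg/L

98 L/s = 0.098 m³/s.
After input A: C = (34·7.9 + 0.098·230) / 34.1 = 8.538 mg/L.
After input B: C = (34.1·8.538 + 0.0181·18.9) / 34.12 = 8.544 mg/L.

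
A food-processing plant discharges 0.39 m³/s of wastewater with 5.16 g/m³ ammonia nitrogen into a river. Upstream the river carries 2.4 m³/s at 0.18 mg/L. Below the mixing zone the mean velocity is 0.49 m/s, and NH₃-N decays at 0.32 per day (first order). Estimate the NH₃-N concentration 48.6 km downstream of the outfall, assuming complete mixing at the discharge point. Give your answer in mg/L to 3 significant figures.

After complete mixing, C₀ = (0.39·5.16 + 2.4·0.18) / 2.79 = 0.8761 mg/L.
Travel time t = 4.86e+04 m / 0.49 m/s = 9.918e+04 s = 1.148 d.
C = 0.8761·exp(−0.32·1.148) = 0.8761·0.6926 = 0.6068 mg/L.

0.607 mg/L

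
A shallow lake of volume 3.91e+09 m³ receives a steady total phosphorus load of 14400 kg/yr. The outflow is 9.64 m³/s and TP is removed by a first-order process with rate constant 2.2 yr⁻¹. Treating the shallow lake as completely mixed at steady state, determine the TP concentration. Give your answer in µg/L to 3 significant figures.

1.62 µg/L

Outflow Q = 9.64 m³/s × 3.156e+07 s/yr = 3.042e+08 m³/yr.
Steady-state CSTR mass balance: W = Q·C + k·V·C, so C = W/(Q + kV).
Q + kV = 3.042e+08 + 2.2·3.91e+09 = 8.906e+09 m³/yr.
C = 14400/8.906e+09 = 1.617e-06 kg/m³ = 0.001617 mg/L = 1.617 µg/L.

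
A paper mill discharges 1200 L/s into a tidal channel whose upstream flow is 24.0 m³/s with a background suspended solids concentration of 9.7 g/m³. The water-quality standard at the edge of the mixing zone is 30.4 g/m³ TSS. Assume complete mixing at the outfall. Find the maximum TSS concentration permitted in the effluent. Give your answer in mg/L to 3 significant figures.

1200 L/s = 1.2 m³/s.
Mass balance: 30.4·25.2 = 1.2·Cₑ + 24·9.7.
Cₑ = (766.1 − 232.8) / 1.2 = 444.4 mg/L.

444 mg/L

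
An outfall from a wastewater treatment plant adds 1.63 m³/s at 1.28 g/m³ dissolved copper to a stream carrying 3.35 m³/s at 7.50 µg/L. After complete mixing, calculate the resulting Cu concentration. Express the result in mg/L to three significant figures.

0.424 mg/L

7.50 µg/L = 0.0075 mg/L.
By mass balance at complete mixing, C = (1.63·1.28 + 3.35·0.0075) / (1.63 + 3.35) = 2.112/4.98 = 0.424 mg/L.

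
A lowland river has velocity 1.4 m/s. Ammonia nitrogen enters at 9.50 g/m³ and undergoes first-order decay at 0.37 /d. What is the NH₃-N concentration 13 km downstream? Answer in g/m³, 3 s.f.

Travel time t = 13 km / 1.4 m/s = 1.3e+04/1.4 = 9286 s = 0.1075 d.
First-order decay: C = 9.50·exp(−0.37·0.1075) = 9.50·0.961 = 9.13 g/m³.

9.13 g/m³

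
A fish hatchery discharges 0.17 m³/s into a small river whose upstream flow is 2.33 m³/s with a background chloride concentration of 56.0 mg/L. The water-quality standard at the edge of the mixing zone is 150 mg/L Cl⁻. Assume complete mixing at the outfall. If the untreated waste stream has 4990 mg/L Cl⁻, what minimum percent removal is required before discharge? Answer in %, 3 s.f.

71.2 %

Mass balance: 150·2.5 = 0.17·Cₑ + 2.33·56.
Cₑ = (375 − 130.5) / 0.17 = 1438 mg/L.
Required removal = 1 − 1438/4990 = 71.18 %.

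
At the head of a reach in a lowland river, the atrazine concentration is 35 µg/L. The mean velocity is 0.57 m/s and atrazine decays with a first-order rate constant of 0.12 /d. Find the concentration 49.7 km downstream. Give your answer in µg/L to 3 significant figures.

Travel time t = 49.7 km / 0.57 m/s = 4.97e+04/0.57 = 8.719e+04 s = 1.009 d.
First-order decay: C = 35·exp(−0.12·1.009) = 35·0.8859 = 31.01 µg/L.

31.0 µg/L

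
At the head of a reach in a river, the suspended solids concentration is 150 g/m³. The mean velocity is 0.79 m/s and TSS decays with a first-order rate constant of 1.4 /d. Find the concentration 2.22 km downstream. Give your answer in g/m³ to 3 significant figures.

Travel time t = 2.22 km / 0.79 m/s = 2220/0.79 = 2810 s = 0.03252 d.
First-order decay: C = 150·exp(−1.4·0.03252) = 150·0.9555 = 143.3 g/m³.

143 g/m³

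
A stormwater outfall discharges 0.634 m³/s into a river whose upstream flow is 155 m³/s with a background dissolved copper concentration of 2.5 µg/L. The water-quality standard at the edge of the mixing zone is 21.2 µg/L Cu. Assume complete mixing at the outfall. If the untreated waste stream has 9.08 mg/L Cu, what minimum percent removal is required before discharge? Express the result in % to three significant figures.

49.4 %

2.5 µg/L = 0.0025 mg/L.
21.2 µg/L = 0.0212 mg/L.
Mass balance: 0.0212·155.6 = 0.634·Cₑ + 155·0.0025.
Cₑ = (3.299 − 0.3875) / 0.634 = 4.593 mg/L.
Required removal = 1 − 4.593/9.08 = 49.42 %.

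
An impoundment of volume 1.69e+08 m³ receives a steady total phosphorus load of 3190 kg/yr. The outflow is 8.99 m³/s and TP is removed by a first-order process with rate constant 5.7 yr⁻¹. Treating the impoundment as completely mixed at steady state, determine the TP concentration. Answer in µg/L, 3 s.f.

Outflow Q = 8.99 m³/s × 3.156e+07 s/yr = 2.837e+08 m³/yr.
Steady-state CSTR mass balance: W = Q·C + k·V·C, so C = W/(Q + kV).
Q + kV = 2.837e+08 + 5.7·1.69e+08 = 1.247e+09 m³/yr.
C = 3190/1.247e+09 = 2.558e-06 kg/m³ = 0.002558 mg/L = 2.558 µg/L.

2.56 µg/L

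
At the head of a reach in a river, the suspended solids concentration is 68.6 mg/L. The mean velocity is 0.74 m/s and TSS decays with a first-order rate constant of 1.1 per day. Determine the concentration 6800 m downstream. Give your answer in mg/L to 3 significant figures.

Travel time t = 6800 m / 0.74 m/s = 6800/0.74 = 9189 s = 0.1064 d.
First-order decay: C = 68.6·exp(−1.1·0.1064) = 68.6·0.8896 = 61.03 mg/L.

61.0 mg/L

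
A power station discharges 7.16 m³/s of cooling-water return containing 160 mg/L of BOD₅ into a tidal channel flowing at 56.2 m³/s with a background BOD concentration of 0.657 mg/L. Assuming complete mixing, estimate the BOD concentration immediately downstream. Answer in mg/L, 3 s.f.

18.7 mg/L

Flow-weighted mixing gives C = (7.16·160 + 56.2·0.657) / (7.16 + 56.2) = 1183/63.36 = 18.66 mg/L.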